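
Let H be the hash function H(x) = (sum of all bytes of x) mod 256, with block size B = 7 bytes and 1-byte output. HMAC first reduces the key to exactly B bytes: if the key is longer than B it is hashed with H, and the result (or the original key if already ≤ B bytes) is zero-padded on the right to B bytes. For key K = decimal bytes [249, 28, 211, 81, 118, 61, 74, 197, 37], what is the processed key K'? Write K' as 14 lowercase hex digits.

|K| = 9 > B = 7, so first hash the key.
H(K): sum = 249+28+211+81+118+61+74+197+37 = 1056; mod 256 = 32 → 20.
Zero-pad H(K) = 20 to 7 bytes: K' = 20 00 00 00 00 00 00.

20000000000000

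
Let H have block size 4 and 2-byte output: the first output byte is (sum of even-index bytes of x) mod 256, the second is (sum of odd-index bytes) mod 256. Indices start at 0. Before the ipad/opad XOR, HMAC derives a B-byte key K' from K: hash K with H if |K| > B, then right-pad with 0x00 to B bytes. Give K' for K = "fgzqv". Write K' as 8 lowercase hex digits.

|K| = 5 > B = 4, so first hash the key.
H(K): even-index sum = 342 mod 256 = 86; odd-index sum = 216 mod 256 = 216 → 56 d8.
Zero-pad H(K) = 56 d8 to 4 bytes: K' = 56 d8 00 00.

56d80000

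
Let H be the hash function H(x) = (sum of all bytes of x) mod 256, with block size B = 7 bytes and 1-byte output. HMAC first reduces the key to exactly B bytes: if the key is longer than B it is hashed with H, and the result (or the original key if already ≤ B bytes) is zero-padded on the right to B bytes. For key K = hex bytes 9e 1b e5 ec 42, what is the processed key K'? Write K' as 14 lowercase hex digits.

9e1be5ec420000

Key hex bytes 9e 1b e5 ec 42 is 5 bytes ≤ B = 7; zero-pad to 7 bytes: K' = 9e 1b e5 ec 42 00 00.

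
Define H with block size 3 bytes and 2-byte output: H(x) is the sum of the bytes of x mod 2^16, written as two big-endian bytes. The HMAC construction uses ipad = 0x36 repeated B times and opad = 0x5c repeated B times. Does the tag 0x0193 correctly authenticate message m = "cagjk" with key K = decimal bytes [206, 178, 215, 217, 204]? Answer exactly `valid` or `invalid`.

Key decimal bytes [206, 178, 215, 217, 204] = ce b2 d7 d9 cc is 5 bytes > B = 3, so hash it first: H(key) = 03 fc, then zero-pad to 3 bytes: K' = 03 fc 00.
K' ⊕ ipad = 35 ca 36; K' ⊕ opad = 5f a0 5c.
Inner hash: sum = 53+202+54+99+97+103+106+107 = 821 → 03 35.
Outer hash (recomputed tag): sum = 95+160+92+3+53 = 403 → 01 93.
Recomputed tag = 0193; claimed = 0193 → match.

valid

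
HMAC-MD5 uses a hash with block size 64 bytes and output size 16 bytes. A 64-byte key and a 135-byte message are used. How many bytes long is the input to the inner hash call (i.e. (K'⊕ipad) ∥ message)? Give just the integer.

199

Key is 64 ≤ 64 bytes, zero-padded: |K'| = 64.
Inner input = (K'⊕ipad) ∥ m → 64 + 135 = 199 bytes.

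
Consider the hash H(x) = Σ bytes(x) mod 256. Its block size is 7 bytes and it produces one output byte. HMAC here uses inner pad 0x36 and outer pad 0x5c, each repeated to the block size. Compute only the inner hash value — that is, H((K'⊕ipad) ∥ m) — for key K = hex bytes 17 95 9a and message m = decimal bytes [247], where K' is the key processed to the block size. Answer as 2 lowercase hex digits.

Key hex bytes 17 95 9a is 3 bytes ≤ B = 7; zero-pad to 7 bytes: K' = 17 95 9a 00 00 00 00.
K' ⊕ ipad = 21 a3 ac 36 36 36 36.
Inner input = 21 a3 ac 36 36 36 36 ∥ f7.
Inner hash: sum = 33+163+172+54+54+54+54+247 = 831; mod 256 = 63 → 3f.

3f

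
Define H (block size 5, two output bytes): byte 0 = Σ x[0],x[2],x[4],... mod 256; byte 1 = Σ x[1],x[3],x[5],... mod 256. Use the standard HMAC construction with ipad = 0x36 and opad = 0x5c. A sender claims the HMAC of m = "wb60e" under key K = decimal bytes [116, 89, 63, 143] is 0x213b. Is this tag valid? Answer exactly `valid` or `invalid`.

invalid

Key decimal bytes [116, 89, 63, 143] = 74 59 3f 8f is 4 bytes ≤ B = 5; zero-pad to 5 bytes: K' = 74 59 3f 8f 00.
K' ⊕ ipad = 42 6f 09 b9 36; K' ⊕ opad = 28 05 63 d3 5c.
Inner hash: even-index sum = 275 mod 256 = 19; odd-index sum = 570 mod 256 = 58 → 13 3a.
Outer hash (recomputed tag): even-index sum = 289 mod 256 = 33; odd-index sum = 235 mod 256 = 235 → 21 eb.
Recomputed tag = 21eb; claimed = 213b → mismatch.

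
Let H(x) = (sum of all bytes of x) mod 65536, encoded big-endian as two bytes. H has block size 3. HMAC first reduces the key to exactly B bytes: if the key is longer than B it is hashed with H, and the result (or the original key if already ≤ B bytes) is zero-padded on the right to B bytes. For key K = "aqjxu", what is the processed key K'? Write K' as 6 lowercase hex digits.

|K| = 5 > B = 3, so first hash the key.
H(K): sum = 97+113+106+120+117 = 553 → 02 29.
Zero-pad H(K) = 02 29 to 3 bytes: K' = 02 29 00.

022900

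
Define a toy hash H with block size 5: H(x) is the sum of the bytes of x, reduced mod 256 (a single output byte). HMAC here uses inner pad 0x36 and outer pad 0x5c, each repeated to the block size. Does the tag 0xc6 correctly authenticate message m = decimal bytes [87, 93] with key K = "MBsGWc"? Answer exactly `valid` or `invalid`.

Key "MBsGWc" = 4d 42 73 47 57 63 is 6 bytes > B = 5, so hash it first: H(key) = 03, then zero-pad to 5 bytes: K' = 03 00 00 00 00.
K' ⊕ ipad = 35 36 36 36 36; K' ⊕ opad = 5f 5c 5c 5c 5c.
Inner hash: sum = 53+54+54+54+54+87+93 = 449; mod 256 = 193 → c1.
Outer hash (recomputed tag): sum = 95+92+92+92+92+193 = 656; mod 256 = 144 → 90.
Recomputed tag = 90; claimed = c6 → mismatch.

invalid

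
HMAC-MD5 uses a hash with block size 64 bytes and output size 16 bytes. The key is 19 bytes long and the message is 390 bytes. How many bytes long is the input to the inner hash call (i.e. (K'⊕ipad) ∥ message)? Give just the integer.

454

Key is 19 ≤ 64 bytes, zero-padded: |K'| = 64.
Inner input = (K'⊕ipad) ∥ m → 64 + 390 = 454 bytes.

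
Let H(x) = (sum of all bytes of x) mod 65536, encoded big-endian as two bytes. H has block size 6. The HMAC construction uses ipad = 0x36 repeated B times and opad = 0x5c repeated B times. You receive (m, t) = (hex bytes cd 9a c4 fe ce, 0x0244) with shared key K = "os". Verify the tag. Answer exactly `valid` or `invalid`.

valid

Key "os" = 6f 73 is 2 bytes ≤ B = 6; zero-pad to 6 bytes: K' = 6f 73 00 00 00 00.
K' ⊕ ipad = 59 45 36 36 36 36; K' ⊕ opad = 33 2f 5c 5c 5c 5c.
Inner hash: sum = 89+69+54+54+54+54+205+154+196+254+206 = 1389 → 05 6d.
Outer hash (recomputed tag): sum = 51+47+92+92+92+92+5+109 = 580 → 02 44.
Recomputed tag = 0244; claimed = 0244 → match.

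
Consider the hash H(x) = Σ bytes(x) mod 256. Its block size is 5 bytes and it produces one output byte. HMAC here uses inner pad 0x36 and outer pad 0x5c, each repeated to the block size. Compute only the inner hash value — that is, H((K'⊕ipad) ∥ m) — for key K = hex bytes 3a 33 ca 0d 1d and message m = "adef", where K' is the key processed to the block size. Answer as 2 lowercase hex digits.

03

Key hex bytes 3a 33 ca 0d 1d is exactly B = 5 bytes: K' = 3a 33 ca 0d 1d.
K' ⊕ ipad = 0c 05 fc 3b 2b.
Inner input = 0c 05 fc 3b 2b ∥ 61 64 65 66.
Inner hash: sum = 12+5+252+59+43+97+100+101+102 = 771; mod 256 = 3 → 03.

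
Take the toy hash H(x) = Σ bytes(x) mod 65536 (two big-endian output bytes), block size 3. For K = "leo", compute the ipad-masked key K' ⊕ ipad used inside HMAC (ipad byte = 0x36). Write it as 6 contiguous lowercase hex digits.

Key "leo" = 6c 65 6f is exactly B = 3 bytes: K' = 6c 65 6f.
XOR each byte with 0x36: 6c⊕36=5a, 65⊕36=53, 6f⊕36=59.

5a5359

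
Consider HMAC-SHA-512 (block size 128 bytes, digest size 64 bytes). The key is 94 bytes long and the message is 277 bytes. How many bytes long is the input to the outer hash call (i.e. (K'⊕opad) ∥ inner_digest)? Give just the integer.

Key is 94 ≤ 128 bytes, zero-padded: |K'| = 128.
Outer input = (K'⊕opad) ∥ H(inner) → 128 + 64 = 192 bytes.

192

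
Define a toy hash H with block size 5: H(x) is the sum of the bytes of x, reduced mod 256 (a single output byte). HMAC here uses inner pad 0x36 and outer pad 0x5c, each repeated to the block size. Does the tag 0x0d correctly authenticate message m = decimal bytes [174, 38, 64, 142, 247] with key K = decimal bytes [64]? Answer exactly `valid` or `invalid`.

invalid

Key decimal bytes [64] = 40 is 1 byte ≤ B = 5; zero-pad to 5 bytes: K' = 40 00 00 00 00.
K' ⊕ ipad = 76 36 36 36 36; K' ⊕ opad = 1c 5c 5c 5c 5c.
Inner hash: sum = 118+54+54+54+54+174+38+64+142+247 = 999; mod 256 = 231 → e7.
Outer hash (recomputed tag): sum = 28+92+92+92+92+231 = 627; mod 256 = 115 → 73.
Recomputed tag = 73; claimed = 0d → mismatch.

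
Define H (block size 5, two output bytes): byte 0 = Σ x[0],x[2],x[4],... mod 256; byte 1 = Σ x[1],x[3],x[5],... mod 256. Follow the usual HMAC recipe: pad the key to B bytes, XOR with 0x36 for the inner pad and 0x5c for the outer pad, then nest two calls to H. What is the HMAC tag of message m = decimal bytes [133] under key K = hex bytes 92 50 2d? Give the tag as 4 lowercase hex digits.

bc5d

Key hex bytes 92 50 2d is 3 bytes ≤ B = 5; zero-pad to 5 bytes: K' = 92 50 2d 00 00.
K' ⊕ ipad = a4 66 1b 36 36.  K' ⊕ opad = ce 0c 71 5c 5c.
Inner input = (K'⊕ipad) ∥ m = a4 66 1b 36 36 ∥ 85.
Inner hash: even-index sum = 245 mod 256 = 245; odd-index sum = 289 mod 256 = 33 → f5 21.
Outer input = (K'⊕opad) ∥ inner = ce 0c 71 5c 5c ∥ f5 21.
Outer hash (tag): even-index sum = 444 mod 256 = 188; odd-index sum = 349 mod 256 = 93 → bc 5d.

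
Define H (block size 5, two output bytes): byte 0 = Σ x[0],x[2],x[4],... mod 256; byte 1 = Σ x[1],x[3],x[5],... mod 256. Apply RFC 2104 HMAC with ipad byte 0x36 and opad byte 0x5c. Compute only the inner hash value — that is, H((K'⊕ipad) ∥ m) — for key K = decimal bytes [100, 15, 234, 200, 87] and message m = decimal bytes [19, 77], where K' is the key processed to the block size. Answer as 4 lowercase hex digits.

Key decimal bytes [100, 15, 234, 200, 87] = 64 0f ea c8 57 is exactly B = 5 bytes: K' = 64 0f ea c8 57.
K' ⊕ ipad = 52 39 dc fe 61.
Inner input = 52 39 dc fe 61 ∥ 13 4d.
Inner hash: even-index sum = 476 mod 256 = 220; odd-index sum = 330 mod 256 = 74 → dc 4a.

dc4a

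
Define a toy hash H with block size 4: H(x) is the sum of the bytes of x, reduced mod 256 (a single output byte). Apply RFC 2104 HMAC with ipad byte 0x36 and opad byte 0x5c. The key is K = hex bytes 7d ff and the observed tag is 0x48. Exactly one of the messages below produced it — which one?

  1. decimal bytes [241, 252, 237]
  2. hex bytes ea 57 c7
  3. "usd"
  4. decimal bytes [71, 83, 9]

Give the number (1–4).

3

Key hex bytes 7d ff is 2 bytes ≤ B = 4; zero-pad to 4 bytes: K' = 7d ff 00 00.
K' ⊕ ipad = 4b c9 36 36; K' ⊕ opad = 21 a3 5c 5c.
m1: inner = H(4b c9 36 36 f1 fc ed) = 5a; tag = H(21 a3 5c 5c 5a) = d6
m2: inner = H(4b c9 36 36 ea 57 c7) = 88; tag = H(21 a3 5c 5c 88) = 04
m3: inner = H(4b c9 36 36 75 73 64) = cc; tag = H(21 a3 5c 5c cc) = 48 ← matches
m4: inner = H(4b c9 36 36 47 53 09) = 23; tag = H(21 a3 5c 5c 23) = 9f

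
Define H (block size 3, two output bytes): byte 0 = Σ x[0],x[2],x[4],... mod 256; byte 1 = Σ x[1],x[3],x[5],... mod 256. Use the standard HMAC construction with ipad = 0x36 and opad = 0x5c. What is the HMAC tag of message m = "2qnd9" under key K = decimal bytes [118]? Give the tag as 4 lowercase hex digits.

Key decimal bytes [118] = 76 is 1 byte ≤ B = 3; zero-pad to 3 bytes: K' = 76 00 00.
K' ⊕ ipad = 40 36 36.  K' ⊕ opad = 2a 5c 5c.
Inner input = (K'⊕ipad) ∥ m = 40 36 36 ∥ 32 71 6e 64 39.
Inner hash: even-index sum = 331 mod 256 = 75; odd-index sum = 271 mod 256 = 15 → 4b 0f.
Outer input = (K'⊕opad) ∥ inner = 2a 5c 5c ∥ 4b 0f.
Outer hash (tag): even-index sum = 149 mod 256 = 149; odd-index sum = 167 mod 256 = 167 → 95 a7.

95a7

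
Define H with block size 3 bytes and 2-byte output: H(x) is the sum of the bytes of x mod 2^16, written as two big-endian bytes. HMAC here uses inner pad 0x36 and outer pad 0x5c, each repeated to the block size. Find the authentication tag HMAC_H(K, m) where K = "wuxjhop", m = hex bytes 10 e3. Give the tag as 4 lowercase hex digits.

0186

Key "wuxjhop" = 77 75 78 6a 68 6f 70 is 7 bytes > B = 3, so hash it first: H(key) = 03 15, then zero-pad to 3 bytes: K' = 03 15 00.
K' ⊕ ipad = 35 23 36.  K' ⊕ opad = 5f 49 5c.
Inner input = (K'⊕ipad) ∥ m = 35 23 36 ∥ 10 e3.
Inner hash: sum = 53+35+54+16+227 = 385 → 01 81.
Outer input = (K'⊕opad) ∥ inner = 5f 49 5c ∥ 01 81.
Outer hash (tag): sum = 95+73+92+1+129 = 390 → 01 86.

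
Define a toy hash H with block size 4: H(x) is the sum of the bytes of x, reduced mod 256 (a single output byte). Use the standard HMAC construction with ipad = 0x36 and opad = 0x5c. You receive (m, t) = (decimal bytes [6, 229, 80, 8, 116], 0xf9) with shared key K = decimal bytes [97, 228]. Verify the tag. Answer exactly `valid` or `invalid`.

Key decimal bytes [97, 228] = 61 e4 is 2 bytes ≤ B = 4; zero-pad to 4 bytes: K' = 61 e4 00 00.
K' ⊕ ipad = 57 d2 36 36; K' ⊕ opad = 3d b8 5c 5c.
Inner hash: sum = 87+210+54+54+6+229+80+8+116 = 844; mod 256 = 76 → 4c.
Outer hash (recomputed tag): sum = 61+184+92+92+76 = 505; mod 256 = 249 → f9.
Recomputed tag = f9; claimed = f9 → match.

valid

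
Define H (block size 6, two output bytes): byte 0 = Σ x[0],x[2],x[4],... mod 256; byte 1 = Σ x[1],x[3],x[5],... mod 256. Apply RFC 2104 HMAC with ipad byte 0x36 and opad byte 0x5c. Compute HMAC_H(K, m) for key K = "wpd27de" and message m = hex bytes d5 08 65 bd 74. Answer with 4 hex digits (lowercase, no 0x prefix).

3e73

Key "wpd27de" = 77 70 64 32 37 64 65 is 7 bytes > B = 6, so hash it first: H(key) = 77 06, then zero-pad to 6 bytes: K' = 77 06 00 00 00 00.
K' ⊕ ipad = 41 30 36 36 36 36.  K' ⊕ opad = 2b 5a 5c 5c 5c 5c.
Inner input = (K'⊕ipad) ∥ m = 41 30 36 36 36 36 ∥ d5 08 65 bd 74.
Inner hash: even-index sum = 603 mod 256 = 91; odd-index sum = 353 mod 256 = 97 → 5b 61.
Outer input = (K'⊕opad) ∥ inner = 2b 5a 5c 5c 5c 5c ∥ 5b 61.
Outer hash (tag): even-index sum = 318 mod 256 = 62; odd-index sum = 371 mod 256 = 115 → 3e 73.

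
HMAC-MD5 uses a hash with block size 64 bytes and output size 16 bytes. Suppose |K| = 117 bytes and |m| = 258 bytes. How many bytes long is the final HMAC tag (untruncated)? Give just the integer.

16

The tag is one MD5 digest: 16 bytes.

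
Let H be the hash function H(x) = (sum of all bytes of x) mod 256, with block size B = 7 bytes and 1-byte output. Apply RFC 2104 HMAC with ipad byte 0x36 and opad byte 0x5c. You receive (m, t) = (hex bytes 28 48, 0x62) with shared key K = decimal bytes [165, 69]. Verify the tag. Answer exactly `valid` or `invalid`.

valid

Key decimal bytes [165, 69] = a5 45 is 2 bytes ≤ B = 7; zero-pad to 7 bytes: K' = a5 45 00 00 00 00 00.
K' ⊕ ipad = 93 73 36 36 36 36 36; K' ⊕ opad = f9 19 5c 5c 5c 5c 5c.
Inner hash: sum = 147+115+54+54+54+54+54+40+72 = 644; mod 256 = 132 → 84.
Outer hash (recomputed tag): sum = 249+25+92+92+92+92+92+132 = 866; mod 256 = 98 → 62.
Recomputed tag = 62; claimed = 62 → match.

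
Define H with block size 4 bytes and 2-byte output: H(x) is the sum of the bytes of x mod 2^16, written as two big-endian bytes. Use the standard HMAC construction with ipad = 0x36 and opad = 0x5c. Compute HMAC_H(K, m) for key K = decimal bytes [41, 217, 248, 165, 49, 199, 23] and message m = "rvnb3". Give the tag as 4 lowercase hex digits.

Key decimal bytes [41, 217, 248, 165, 49, 199, 23] = 29 d9 f8 a5 31 c7 17 is 7 bytes > B = 4, so hash it first: H(key) = 03 ae, then zero-pad to 4 bytes: K' = 03 ae 00 00.
K' ⊕ ipad = 35 98 36 36.  K' ⊕ opad = 5f f2 5c 5c.
Inner input = (K'⊕ipad) ∥ m = 35 98 36 36 ∥ 72 76 6e 62 33.
Inner hash: sum = 53+152+54+54+114+118+110+98+51 = 804 → 03 24.
Outer input = (K'⊕opad) ∥ inner = 5f f2 5c 5c ∥ 03 24.
Outer hash (tag): sum = 95+242+92+92+3+36 = 560 → 02 30.

0230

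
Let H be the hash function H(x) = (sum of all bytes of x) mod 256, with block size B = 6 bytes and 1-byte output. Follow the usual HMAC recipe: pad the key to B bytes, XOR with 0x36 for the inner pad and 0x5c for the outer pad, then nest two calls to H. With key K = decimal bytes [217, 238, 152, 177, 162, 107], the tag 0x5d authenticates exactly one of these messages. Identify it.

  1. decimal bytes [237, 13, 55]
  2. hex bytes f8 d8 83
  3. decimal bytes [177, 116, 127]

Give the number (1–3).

2

Key decimal bytes [217, 238, 152, 177, 162, 107] = d9 ee 98 b1 a2 6b is exactly B = 6 bytes: K' = d9 ee 98 b1 a2 6b.
K' ⊕ ipad = ef d8 ae 87 94 5d; K' ⊕ opad = 85 b2 c4 ed fe 37.
m1: inner = H(ef d8 ae 87 94 5d ed 0d 37) = 1e; tag = H(85 b2 c4 ed fe 37 1e) = 3b
m2: inner = H(ef d8 ae 87 94 5d f8 d8 83) = 40; tag = H(85 b2 c4 ed fe 37 40) = 5d ← matches
m3: inner = H(ef d8 ae 87 94 5d b1 74 7f) = 91; tag = H(85 b2 c4 ed fe 37 91) = ae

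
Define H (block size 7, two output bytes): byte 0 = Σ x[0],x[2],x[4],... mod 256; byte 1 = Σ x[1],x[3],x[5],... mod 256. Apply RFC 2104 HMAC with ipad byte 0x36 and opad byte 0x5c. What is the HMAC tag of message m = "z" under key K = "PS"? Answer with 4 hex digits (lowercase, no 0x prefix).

6bcf

Key "PS" = 50 53 is 2 bytes ≤ B = 7; zero-pad to 7 bytes: K' = 50 53 00 00 00 00 00.
K' ⊕ ipad = 66 65 36 36 36 36 36.  K' ⊕ opad = 0c 0f 5c 5c 5c 5c 5c.
Inner input = (K'⊕ipad) ∥ m = 66 65 36 36 36 36 36 ∥ 7a.
Inner hash: even-index sum = 264 mod 256 = 8; odd-index sum = 331 mod 256 = 75 → 08 4b.
Outer input = (K'⊕opad) ∥ inner = 0c 0f 5c 5c 5c 5c 5c ∥ 08 4b.
Outer hash (tag): even-index sum = 363 mod 256 = 107; odd-index sum = 207 mod 256 = 207 → 6b cf.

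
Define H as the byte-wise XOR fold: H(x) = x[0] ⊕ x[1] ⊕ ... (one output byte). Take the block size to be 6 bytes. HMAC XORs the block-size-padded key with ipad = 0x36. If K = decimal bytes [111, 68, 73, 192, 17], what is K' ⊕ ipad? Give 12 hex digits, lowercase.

59727ff62736

Key decimal bytes [111, 68, 73, 192, 17] = 6f 44 49 c0 11 is 5 bytes ≤ B = 6; zero-pad to 6 bytes: K' = 6f 44 49 c0 11 00.
XOR each byte with 0x36: 6f⊕36=59, 44⊕36=72, 49⊕36=7f, c0⊕36=f6, 11⊕36=27, 00⊕36=36.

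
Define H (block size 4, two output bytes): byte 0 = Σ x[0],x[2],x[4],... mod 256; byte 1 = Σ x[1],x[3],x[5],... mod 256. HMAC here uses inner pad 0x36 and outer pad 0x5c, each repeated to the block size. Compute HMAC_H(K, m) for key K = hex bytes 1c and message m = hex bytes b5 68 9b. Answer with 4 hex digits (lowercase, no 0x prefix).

4c8c

Key hex bytes 1c is 1 byte ≤ B = 4; zero-pad to 4 bytes: K' = 1c 00 00 00.
K' ⊕ ipad = 2a 36 36 36.  K' ⊕ opad = 40 5c 5c 5c.
Inner input = (K'⊕ipad) ∥ m = 2a 36 36 36 ∥ b5 68 9b.
Inner hash: even-index sum = 432 mod 256 = 176; odd-index sum = 212 mod 256 = 212 → b0 d4.
Outer input = (K'⊕opad) ∥ inner = 40 5c 5c 5c ∥ b0 d4.
Outer hash (tag): even-index sum = 332 mod 256 = 76; odd-index sum = 396 mod 256 = 140 → 4c 8c.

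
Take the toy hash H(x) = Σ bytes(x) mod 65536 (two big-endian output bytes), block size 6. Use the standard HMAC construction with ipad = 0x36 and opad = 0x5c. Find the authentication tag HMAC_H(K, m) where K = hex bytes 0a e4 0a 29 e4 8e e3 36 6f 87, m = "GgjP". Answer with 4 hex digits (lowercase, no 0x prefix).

02cf

Key hex bytes 0a e4 0a 29 e4 8e e3 36 6f 87 is 10 bytes > B = 6, so hash it first: H(key) = 04 a2, then zero-pad to 6 bytes: K' = 04 a2 00 00 00 00.
K' ⊕ ipad = 32 94 36 36 36 36.  K' ⊕ opad = 58 fe 5c 5c 5c 5c.
Inner input = (K'⊕ipad) ∥ m = 32 94 36 36 36 36 ∥ 47 67 6a 50.
Inner hash: sum = 50+148+54+54+54+54+71+103+106+80 = 774 → 03 06.
Outer input = (K'⊕opad) ∥ inner = 58 fe 5c 5c 5c 5c ∥ 03 06.
Outer hash (tag): sum = 88+254+92+92+92+92+3+6 = 719 → 02 cf.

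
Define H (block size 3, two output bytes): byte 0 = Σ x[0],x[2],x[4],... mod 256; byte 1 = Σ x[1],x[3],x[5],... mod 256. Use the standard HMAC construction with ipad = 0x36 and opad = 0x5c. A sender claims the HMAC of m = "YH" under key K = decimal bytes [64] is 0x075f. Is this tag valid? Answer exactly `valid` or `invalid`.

invalid

Key decimal bytes [64] = 40 is 1 byte ≤ B = 3; zero-pad to 3 bytes: K' = 40 00 00.
K' ⊕ ipad = 76 36 36; K' ⊕ opad = 1c 5c 5c.
Inner hash: even-index sum = 244 mod 256 = 244; odd-index sum = 143 mod 256 = 143 → f4 8f.
Outer hash (recomputed tag): even-index sum = 263 mod 256 = 7; odd-index sum = 336 mod 256 = 80 → 07 50.
Recomputed tag = 0750; claimed = 075f → mismatch.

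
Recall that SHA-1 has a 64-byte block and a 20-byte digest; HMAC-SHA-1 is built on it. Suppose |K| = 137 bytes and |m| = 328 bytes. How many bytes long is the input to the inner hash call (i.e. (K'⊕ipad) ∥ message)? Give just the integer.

392

Key is 137 > 64 bytes, so it is hashed to 20 bytes then zero-padded to 64: |K'| = 64.
Inner input = (K'⊕ipad) ∥ m → 64 + 328 = 392 bytes.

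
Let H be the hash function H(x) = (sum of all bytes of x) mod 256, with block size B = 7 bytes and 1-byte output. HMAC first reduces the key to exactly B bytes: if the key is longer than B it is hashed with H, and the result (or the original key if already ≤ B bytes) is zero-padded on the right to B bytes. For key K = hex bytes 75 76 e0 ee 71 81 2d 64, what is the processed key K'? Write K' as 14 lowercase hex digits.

3c000000000000

|K| = 8 > B = 7, so first hash the key.
H(K): sum = 117+118+224+238+113+129+45+100 = 1084; mod 256 = 60 → 3c.
Zero-pad H(K) = 3c to 7 bytes: K' = 3c 00 00 00 00 00 00.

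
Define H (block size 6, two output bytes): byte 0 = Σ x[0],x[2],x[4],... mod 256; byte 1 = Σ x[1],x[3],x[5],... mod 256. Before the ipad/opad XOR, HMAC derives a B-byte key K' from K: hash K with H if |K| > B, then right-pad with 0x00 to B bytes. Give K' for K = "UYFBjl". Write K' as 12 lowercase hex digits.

Key "UYFBjl" = 55 59 46 42 6a 6c is exactly B = 6 bytes: K' = 55 59 46 42 6a 6c.

555946426a6c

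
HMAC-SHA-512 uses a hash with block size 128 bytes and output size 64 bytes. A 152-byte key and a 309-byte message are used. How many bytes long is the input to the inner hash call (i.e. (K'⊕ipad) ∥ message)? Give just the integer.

Key is 152 > 128 bytes, so it is hashed to 64 bytes then zero-padded to 128: |K'| = 128.
Inner input = (K'⊕ipad) ∥ m → 128 + 309 = 437 bytes.

437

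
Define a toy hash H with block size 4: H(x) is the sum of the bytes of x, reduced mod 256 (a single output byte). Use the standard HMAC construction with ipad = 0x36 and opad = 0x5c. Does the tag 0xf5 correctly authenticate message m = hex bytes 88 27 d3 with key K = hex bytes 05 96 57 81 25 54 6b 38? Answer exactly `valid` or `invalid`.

invalid

Key hex bytes 05 96 57 81 25 54 6b 38 is 8 bytes > B = 4, so hash it first: H(key) = 8f, then zero-pad to 4 bytes: K' = 8f 00 00 00.
K' ⊕ ipad = b9 36 36 36; K' ⊕ opad = d3 5c 5c 5c.
Inner hash: sum = 185+54+54+54+136+39+211 = 733; mod 256 = 221 → dd.
Outer hash (recomputed tag): sum = 211+92+92+92+221 = 708; mod 256 = 196 → c4.
Recomputed tag = c4; claimed = f5 → mismatch.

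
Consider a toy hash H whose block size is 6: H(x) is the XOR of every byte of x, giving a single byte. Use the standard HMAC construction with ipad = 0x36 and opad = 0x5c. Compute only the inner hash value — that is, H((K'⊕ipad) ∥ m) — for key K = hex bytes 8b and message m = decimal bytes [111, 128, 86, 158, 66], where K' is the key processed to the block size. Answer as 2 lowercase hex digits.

Key hex bytes 8b is 1 byte ≤ B = 6; zero-pad to 6 bytes: K' = 8b 00 00 00 00 00.
K' ⊕ ipad = bd 36 36 36 36 36.
Inner input = bd 36 36 36 36 36 ∥ 6f 80 56 9e 42.
Inner hash: XOR bd⊕36⊕36⊕36⊕36⊕36⊕6f⊕80⊕56⊕9e⊕42 = ee.

ee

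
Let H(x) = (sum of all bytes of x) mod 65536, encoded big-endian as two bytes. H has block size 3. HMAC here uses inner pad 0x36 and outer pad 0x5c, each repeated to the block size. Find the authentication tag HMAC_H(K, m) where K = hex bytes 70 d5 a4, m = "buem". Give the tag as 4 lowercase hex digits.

Key hex bytes 70 d5 a4 is exactly B = 3 bytes: K' = 70 d5 a4.
K' ⊕ ipad = 46 e3 92.  K' ⊕ opad = 2c 89 f8.
Inner input = (K'⊕ipad) ∥ m = 46 e3 92 ∥ 62 75 65 6d.
Inner hash: sum = 70+227+146+98+117+101+109 = 868 → 03 64.
Outer input = (K'⊕opad) ∥ inner = 2c 89 f8 ∥ 03 64.
Outer hash (tag): sum = 44+137+248+3+100 = 532 → 02 14.

0214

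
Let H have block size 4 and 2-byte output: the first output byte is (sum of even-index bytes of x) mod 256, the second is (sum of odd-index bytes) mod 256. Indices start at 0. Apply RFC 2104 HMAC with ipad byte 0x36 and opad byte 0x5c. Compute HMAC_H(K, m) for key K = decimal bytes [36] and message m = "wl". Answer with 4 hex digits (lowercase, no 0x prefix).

Key decimal bytes [36] = 24 is 1 byte ≤ B = 4; zero-pad to 4 bytes: K' = 24 00 00 00.
K' ⊕ ipad = 12 36 36 36.  K' ⊕ opad = 78 5c 5c 5c.
Inner input = (K'⊕ipad) ∥ m = 12 36 36 36 ∥ 77 6c.
Inner hash: even-index sum = 191 mod 256 = 191; odd-index sum = 216 mod 256 = 216 → bf d8.
Outer input = (K'⊕opad) ∥ inner = 78 5c 5c 5c ∥ bf d8.
Outer hash (tag): even-index sum = 403 mod 256 = 147; odd-index sum = 400 mod 256 = 144 → 93 90.

9390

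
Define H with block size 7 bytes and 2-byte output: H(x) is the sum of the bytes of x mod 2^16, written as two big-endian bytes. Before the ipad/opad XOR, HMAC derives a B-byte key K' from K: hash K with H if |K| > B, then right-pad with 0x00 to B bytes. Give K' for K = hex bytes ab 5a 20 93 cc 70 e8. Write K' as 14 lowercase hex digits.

Key hex bytes ab 5a 20 93 cc 70 e8 is exactly B = 7 bytes: K' = ab 5a 20 93 cc 70 e8.

ab5a2093cc70e8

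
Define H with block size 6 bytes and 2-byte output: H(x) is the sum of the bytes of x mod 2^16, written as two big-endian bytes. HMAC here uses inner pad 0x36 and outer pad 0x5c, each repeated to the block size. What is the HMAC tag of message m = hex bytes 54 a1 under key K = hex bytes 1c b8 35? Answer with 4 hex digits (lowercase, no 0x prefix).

02f5

Key hex bytes 1c b8 35 is 3 bytes ≤ B = 6; zero-pad to 6 bytes: K' = 1c b8 35 00 00 00.
K' ⊕ ipad = 2a 8e 03 36 36 36.  K' ⊕ opad = 40 e4 69 5c 5c 5c.
Inner input = (K'⊕ipad) ∥ m = 2a 8e 03 36 36 36 ∥ 54 a1.
Inner hash: sum = 42+142+3+54+54+54+84+161 = 594 → 02 52.
Outer input = (K'⊕opad) ∥ inner = 40 e4 69 5c 5c 5c ∥ 02 52.
Outer hash (tag): sum = 64+228+105+92+92+92+2+82 = 757 → 02 f5.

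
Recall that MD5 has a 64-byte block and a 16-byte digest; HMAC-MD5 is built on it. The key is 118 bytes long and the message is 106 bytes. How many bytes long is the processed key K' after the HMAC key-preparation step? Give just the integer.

64

Key is 118 > 64 bytes, so it is hashed to 16 bytes then zero-padded to 64: |K'| = 64.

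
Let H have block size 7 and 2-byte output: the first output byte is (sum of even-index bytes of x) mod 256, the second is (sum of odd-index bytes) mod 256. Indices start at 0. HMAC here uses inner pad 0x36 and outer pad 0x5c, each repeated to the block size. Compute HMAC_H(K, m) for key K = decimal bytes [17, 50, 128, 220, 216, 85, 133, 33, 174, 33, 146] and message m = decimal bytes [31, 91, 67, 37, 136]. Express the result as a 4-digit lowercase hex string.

Key decimal bytes [17, 50, 128, 220, 216, 85, 133, 33, 174, 33, 146] = 11 32 80 dc d8 55 85 21 ae 21 92 is 11 bytes > B = 7, so hash it first: H(key) = 2e a5, then zero-pad to 7 bytes: K' = 2e a5 00 00 00 00 00.
K' ⊕ ipad = 18 93 36 36 36 36 36.  K' ⊕ opad = 72 f9 5c 5c 5c 5c 5c.
Inner input = (K'⊕ipad) ∥ m = 18 93 36 36 36 36 36 ∥ 1f 5b 43 25 88.
Inner hash: even-index sum = 314 mod 256 = 58; odd-index sum = 489 mod 256 = 233 → 3a e9.
Outer input = (K'⊕opad) ∥ inner = 72 f9 5c 5c 5c 5c 5c ∥ 3a e9.
Outer hash (tag): even-index sum = 623 mod 256 = 111; odd-index sum = 491 mod 256 = 235 → 6f eb.

6feb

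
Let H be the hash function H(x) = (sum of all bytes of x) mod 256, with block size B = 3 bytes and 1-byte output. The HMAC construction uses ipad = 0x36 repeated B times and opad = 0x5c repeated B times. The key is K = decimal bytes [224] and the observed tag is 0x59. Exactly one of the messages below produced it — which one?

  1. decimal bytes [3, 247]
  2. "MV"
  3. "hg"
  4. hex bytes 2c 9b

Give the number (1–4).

2

Key decimal bytes [224] = e0 is 1 byte ≤ B = 3; zero-pad to 3 bytes: K' = e0 00 00.
K' ⊕ ipad = d6 36 36; K' ⊕ opad = bc 5c 5c.
m1: inner = H(d6 36 36 03 f7) = 3c; tag = H(bc 5c 5c 3c) = b0
m2: inner = H(d6 36 36 4d 56) = e5; tag = H(bc 5c 5c e5) = 59 ← matches
m3: inner = H(d6 36 36 68 67) = 11; tag = H(bc 5c 5c 11) = 85
m4: inner = H(d6 36 36 2c 9b) = 09; tag = H(bc 5c 5c 09) = 7d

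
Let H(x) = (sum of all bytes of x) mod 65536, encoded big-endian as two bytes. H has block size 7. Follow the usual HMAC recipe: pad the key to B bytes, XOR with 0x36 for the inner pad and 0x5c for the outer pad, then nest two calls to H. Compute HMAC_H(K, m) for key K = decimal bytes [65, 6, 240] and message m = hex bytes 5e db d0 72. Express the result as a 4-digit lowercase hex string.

Key decimal bytes [65, 6, 240] = 41 06 f0 is 3 bytes ≤ B = 7; zero-pad to 7 bytes: K' = 41 06 f0 00 00 00 00.
K' ⊕ ipad = 77 30 c6 36 36 36 36.  K' ⊕ opad = 1d 5a ac 5c 5c 5c 5c.
Inner input = (K'⊕ipad) ∥ m = 77 30 c6 36 36 36 36 ∥ 5e db d0 72.
Inner hash: sum = 119+48+198+54+54+54+54+94+219+208+114 = 1216 → 04 c0.
Outer input = (K'⊕opad) ∥ inner = 1d 5a ac 5c 5c 5c 5c ∥ 04 c0.
Outer hash (tag): sum = 29+90+172+92+92+92+92+4+192 = 855 → 03 57.

0357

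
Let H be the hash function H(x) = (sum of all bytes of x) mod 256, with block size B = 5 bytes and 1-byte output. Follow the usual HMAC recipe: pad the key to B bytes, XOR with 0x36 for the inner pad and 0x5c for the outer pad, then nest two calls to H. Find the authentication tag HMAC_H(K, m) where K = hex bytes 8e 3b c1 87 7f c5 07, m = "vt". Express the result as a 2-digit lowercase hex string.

Key hex bytes 8e 3b c1 87 7f c5 07 is 7 bytes > B = 5, so hash it first: H(key) = 5c, then zero-pad to 5 bytes: K' = 5c 00 00 00 00.
K' ⊕ ipad = 6a 36 36 36 36.  K' ⊕ opad = 00 5c 5c 5c 5c.
Inner input = (K'⊕ipad) ∥ m = 6a 36 36 36 36 ∥ 76 74.
Inner hash: sum = 106+54+54+54+54+118+116 = 556; mod 256 = 44 → 2c.
Outer input = (K'⊕opad) ∥ inner = 00 5c 5c 5c 5c ∥ 2c.
Outer hash (tag): sum = 0+92+92+92+92+44 = 412; mod 256 = 156 → 9c.

9c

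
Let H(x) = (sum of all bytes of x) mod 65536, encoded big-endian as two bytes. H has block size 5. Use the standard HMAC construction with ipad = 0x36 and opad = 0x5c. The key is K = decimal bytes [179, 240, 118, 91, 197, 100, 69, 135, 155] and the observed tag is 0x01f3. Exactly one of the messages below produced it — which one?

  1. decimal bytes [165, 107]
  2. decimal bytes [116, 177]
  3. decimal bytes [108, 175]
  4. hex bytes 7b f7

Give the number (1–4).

Key decimal bytes [179, 240, 118, 91, 197, 100, 69, 135, 155] = b3 f0 76 5b c5 64 45 87 9b is 9 bytes > B = 5, so hash it first: H(key) = 05 04, then zero-pad to 5 bytes: K' = 05 04 00 00 00.
K' ⊕ ipad = 33 32 36 36 36; K' ⊕ opad = 59 58 5c 5c 5c.
m1: inner = H(33 32 36 36 36 a5 6b) = 02 17; tag = H(59 58 5c 5c 5c 02 17) = 01de
m2: inner = H(33 32 36 36 36 74 b1) = 02 2c; tag = H(59 58 5c 5c 5c 02 2c) = 01f3 ← matches
m3: inner = H(33 32 36 36 36 6c af) = 02 22; tag = H(59 58 5c 5c 5c 02 22) = 01e9
m4: inner = H(33 32 36 36 36 7b f7) = 02 79; tag = H(59 58 5c 5c 5c 02 79) = 0240

2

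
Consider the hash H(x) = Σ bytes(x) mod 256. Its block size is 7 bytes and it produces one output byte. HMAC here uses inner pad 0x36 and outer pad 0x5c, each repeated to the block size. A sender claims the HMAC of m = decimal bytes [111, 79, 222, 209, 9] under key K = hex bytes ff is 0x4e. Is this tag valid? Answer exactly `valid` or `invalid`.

Key hex bytes ff is 1 byte ≤ B = 7; zero-pad to 7 bytes: K' = ff 00 00 00 00 00 00.
K' ⊕ ipad = c9 36 36 36 36 36 36; K' ⊕ opad = a3 5c 5c 5c 5c 5c 5c.
Inner hash: sum = 201+54+54+54+54+54+54+111+79+222+209+9 = 1155; mod 256 = 131 → 83.
Outer hash (recomputed tag): sum = 163+92+92+92+92+92+92+131 = 846; mod 256 = 78 → 4e.
Recomputed tag = 4e; claimed = 4e → match.

valid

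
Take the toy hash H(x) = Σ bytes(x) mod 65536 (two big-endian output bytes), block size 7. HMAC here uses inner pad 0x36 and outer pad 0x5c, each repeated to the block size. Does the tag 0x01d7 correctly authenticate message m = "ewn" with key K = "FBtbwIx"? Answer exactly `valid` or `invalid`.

valid

Key "FBtbwIx" = 46 42 74 62 77 49 78 is exactly B = 7 bytes: K' = 46 42 74 62 77 49 78.
K' ⊕ ipad = 70 74 42 54 41 7f 4e; K' ⊕ opad = 1a 1e 28 3e 2b 15 24.
Inner hash: sum = 112+116+66+84+65+127+78+101+119+110 = 978 → 03 d2.
Outer hash (recomputed tag): sum = 26+30+40+62+43+21+36+3+210 = 471 → 01 d7.
Recomputed tag = 01d7; claimed = 01d7 → match.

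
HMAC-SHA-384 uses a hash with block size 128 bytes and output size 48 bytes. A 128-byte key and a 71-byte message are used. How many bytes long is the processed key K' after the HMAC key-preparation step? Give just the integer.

128

Key is 128 ≤ 128 bytes, zero-padded: |K'| = 128.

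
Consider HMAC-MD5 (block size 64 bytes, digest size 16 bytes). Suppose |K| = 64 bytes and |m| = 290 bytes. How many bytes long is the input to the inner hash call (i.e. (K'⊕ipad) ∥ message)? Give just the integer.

354

Key is 64 ≤ 64 bytes, zero-padded: |K'| = 64.
Inner input = (K'⊕ipad) ∥ m → 64 + 290 = 354 bytes.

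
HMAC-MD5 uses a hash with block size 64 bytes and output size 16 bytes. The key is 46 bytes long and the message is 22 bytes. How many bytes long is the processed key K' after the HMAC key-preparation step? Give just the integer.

64

Key is 46 ≤ 64 bytes, zero-padded: |K'| = 64.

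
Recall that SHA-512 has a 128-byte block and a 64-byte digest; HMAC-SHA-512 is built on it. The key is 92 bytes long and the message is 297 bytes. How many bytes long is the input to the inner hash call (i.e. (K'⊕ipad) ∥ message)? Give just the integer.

Key is 92 ≤ 128 bytes, zero-padded: |K'| = 128.
Inner input = (K'⊕ipad) ∥ m → 128 + 297 = 425 bytes.

425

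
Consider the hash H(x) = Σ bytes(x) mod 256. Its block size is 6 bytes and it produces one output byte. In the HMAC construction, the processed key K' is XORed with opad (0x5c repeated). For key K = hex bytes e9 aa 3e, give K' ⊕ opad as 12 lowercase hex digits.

Key hex bytes e9 aa 3e is 3 bytes ≤ B = 6; zero-pad to 6 bytes: K' = e9 aa 3e 00 00 00.
XOR each byte with 0x5c: e9⊕5c=b5, aa⊕5c=f6, 3e⊕5c=62, 00⊕5c=5c, 00⊕5c=5c, 00⊕5c=5c.

b5f6625c5c5c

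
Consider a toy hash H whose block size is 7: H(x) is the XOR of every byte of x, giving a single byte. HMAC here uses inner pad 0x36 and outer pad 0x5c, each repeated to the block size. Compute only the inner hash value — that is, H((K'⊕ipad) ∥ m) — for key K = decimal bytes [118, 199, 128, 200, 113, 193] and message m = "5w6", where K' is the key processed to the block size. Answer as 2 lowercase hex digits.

0b

Key decimal bytes [118, 199, 128, 200, 113, 193] = 76 c7 80 c8 71 c1 is 6 bytes ≤ B = 7; zero-pad to 7 bytes: K' = 76 c7 80 c8 71 c1 00.
K' ⊕ ipad = 40 f1 b6 fe 47 f7 36.
Inner input = 40 f1 b6 fe 47 f7 36 ∥ 35 77 36.
Inner hash: XOR 40⊕f1⊕b6⊕fe⊕47⊕f7⊕36⊕35⊕77⊕36 = 0b.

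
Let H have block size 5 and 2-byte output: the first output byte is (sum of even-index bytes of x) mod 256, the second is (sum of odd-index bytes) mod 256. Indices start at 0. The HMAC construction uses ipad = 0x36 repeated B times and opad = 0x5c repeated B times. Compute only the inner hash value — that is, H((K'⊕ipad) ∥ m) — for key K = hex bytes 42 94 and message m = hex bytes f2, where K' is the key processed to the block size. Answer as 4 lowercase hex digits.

Key hex bytes 42 94 is 2 bytes ≤ B = 5; zero-pad to 5 bytes: K' = 42 94 00 00 00.
K' ⊕ ipad = 74 a2 36 36 36.
Inner input = 74 a2 36 36 36 ∥ f2.
Inner hash: even-index sum = 224 mod 256 = 224; odd-index sum = 458 mod 256 = 202 → e0 ca.

e0ca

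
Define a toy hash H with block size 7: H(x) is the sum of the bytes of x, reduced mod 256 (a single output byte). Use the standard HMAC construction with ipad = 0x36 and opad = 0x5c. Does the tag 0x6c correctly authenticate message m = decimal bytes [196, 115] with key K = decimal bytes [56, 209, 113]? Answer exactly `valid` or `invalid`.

Key decimal bytes [56, 209, 113] = 38 d1 71 is 3 bytes ≤ B = 7; zero-pad to 7 bytes: K' = 38 d1 71 00 00 00 00.
K' ⊕ ipad = 0e e7 47 36 36 36 36; K' ⊕ opad = 64 8d 2d 5c 5c 5c 5c.
Inner hash: sum = 14+231+71+54+54+54+54+196+115 = 843; mod 256 = 75 → 4b.
Outer hash (recomputed tag): sum = 100+141+45+92+92+92+92+75 = 729; mod 256 = 217 → d9.
Recomputed tag = d9; claimed = 6c → mismatch.

invalid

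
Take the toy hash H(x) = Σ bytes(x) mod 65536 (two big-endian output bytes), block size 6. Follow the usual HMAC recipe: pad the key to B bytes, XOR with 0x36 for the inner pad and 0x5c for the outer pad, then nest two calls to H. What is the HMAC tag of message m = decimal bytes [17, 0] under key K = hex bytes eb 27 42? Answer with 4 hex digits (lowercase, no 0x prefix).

Key hex bytes eb 27 42 is 3 bytes ≤ B = 6; zero-pad to 6 bytes: K' = eb 27 42 00 00 00.
K' ⊕ ipad = dd 11 74 36 36 36.  K' ⊕ opad = b7 7b 1e 5c 5c 5c.
Inner input = (K'⊕ipad) ∥ m = dd 11 74 36 36 36 ∥ 11 00.
Inner hash: sum = 221+17+116+54+54+54+17+0 = 533 → 02 15.
Outer input = (K'⊕opad) ∥ inner = b7 7b 1e 5c 5c 5c ∥ 02 15.
Outer hash (tag): sum = 183+123+30+92+92+92+2+21 = 635 → 02 7b.

027b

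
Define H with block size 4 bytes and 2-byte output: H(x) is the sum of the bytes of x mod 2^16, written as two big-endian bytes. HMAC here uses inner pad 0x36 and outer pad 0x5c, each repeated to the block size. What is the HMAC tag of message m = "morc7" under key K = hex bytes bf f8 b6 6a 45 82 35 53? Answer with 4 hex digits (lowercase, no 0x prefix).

Key hex bytes bf f8 b6 6a 45 82 35 53 is 8 bytes > B = 4, so hash it first: H(key) = 04 26, then zero-pad to 4 bytes: K' = 04 26 00 00.
K' ⊕ ipad = 32 10 36 36.  K' ⊕ opad = 58 7a 5c 5c.
Inner input = (K'⊕ipad) ∥ m = 32 10 36 36 ∥ 6d 6f 72 63 37.
Inner hash: sum = 50+16+54+54+109+111+114+99+55 = 662 → 02 96.
Outer input = (K'⊕opad) ∥ inner = 58 7a 5c 5c ∥ 02 96.
Outer hash (tag): sum = 88+122+92+92+2+150 = 546 → 02 22.

0222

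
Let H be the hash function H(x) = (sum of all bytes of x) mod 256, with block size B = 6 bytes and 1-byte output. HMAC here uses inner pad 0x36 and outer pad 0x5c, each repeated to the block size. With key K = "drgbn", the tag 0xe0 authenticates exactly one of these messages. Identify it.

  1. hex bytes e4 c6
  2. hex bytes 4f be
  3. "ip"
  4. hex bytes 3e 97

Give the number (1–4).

Key "drgbn" = 64 72 67 62 6e is 5 bytes ≤ B = 6; zero-pad to 6 bytes: K' = 64 72 67 62 6e 00.
K' ⊕ ipad = 52 44 51 54 58 36; K' ⊕ opad = 38 2e 3b 3e 32 5c.
m1: inner = H(52 44 51 54 58 36 e4 c6) = 73; tag = H(38 2e 3b 3e 32 5c 73) = e0 ← matches
m2: inner = H(52 44 51 54 58 36 4f be) = d6; tag = H(38 2e 3b 3e 32 5c d6) = 43
m3: inner = H(52 44 51 54 58 36 69 70) = a2; tag = H(38 2e 3b 3e 32 5c a2) = 0f
m4: inner = H(52 44 51 54 58 36 3e 97) = 9e; tag = H(38 2e 3b 3e 32 5c 9e) = 0b

1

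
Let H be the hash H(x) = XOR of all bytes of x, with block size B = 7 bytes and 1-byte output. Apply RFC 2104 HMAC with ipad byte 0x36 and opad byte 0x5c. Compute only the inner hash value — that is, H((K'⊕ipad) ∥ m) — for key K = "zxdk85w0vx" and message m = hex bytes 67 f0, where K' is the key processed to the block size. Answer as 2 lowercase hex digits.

e8

Key "zxdk85w0vx" = 7a 78 64 6b 38 35 77 30 76 78 is 10 bytes > B = 7, so hash it first: H(key) = 49, then zero-pad to 7 bytes: K' = 49 00 00 00 00 00 00.
K' ⊕ ipad = 7f 36 36 36 36 36 36.
Inner input = 7f 36 36 36 36 36 36 ∥ 67 f0.
Inner hash: XOR 7f⊕36⊕36⊕36⊕36⊕36⊕36⊕67⊕f0 = e8.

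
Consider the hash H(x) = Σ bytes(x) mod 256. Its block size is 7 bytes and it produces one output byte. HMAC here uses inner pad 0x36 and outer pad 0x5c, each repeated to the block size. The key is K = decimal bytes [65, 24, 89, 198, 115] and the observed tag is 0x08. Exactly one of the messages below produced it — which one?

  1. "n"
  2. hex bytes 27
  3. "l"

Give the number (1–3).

3

Key decimal bytes [65, 24, 89, 198, 115] = 41 18 59 c6 73 is 5 bytes ≤ B = 7; zero-pad to 7 bytes: K' = 41 18 59 c6 73 00 00.
K' ⊕ ipad = 77 2e 6f f0 45 36 36; K' ⊕ opad = 1d 44 05 9a 2f 5c 5c.
m1: inner = H(77 2e 6f f0 45 36 36 6e) = 23; tag = H(1d 44 05 9a 2f 5c 5c 23) = 0a
m2: inner = H(77 2e 6f f0 45 36 36 27) = dc; tag = H(1d 44 05 9a 2f 5c 5c dc) = c3
m3: inner = H(77 2e 6f f0 45 36 36 6c) = 21; tag = H(1d 44 05 9a 2f 5c 5c 21) = 08 ← matches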